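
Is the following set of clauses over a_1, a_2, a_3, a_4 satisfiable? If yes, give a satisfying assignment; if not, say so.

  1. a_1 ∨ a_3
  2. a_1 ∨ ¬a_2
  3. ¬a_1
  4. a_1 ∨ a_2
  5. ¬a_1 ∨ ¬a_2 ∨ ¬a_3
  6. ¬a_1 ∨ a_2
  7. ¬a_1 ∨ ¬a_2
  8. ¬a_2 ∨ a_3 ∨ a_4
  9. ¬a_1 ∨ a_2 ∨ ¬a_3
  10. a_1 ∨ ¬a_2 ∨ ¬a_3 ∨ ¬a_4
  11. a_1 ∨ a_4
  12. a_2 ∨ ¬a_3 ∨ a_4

Case a_1 = True:
  Clause (¬a_1) is falsified — contradiction.
Case a_1 = False:
  (a_1 ∨ a_3) forces a_3 = True.
  (a_1 ∨ ¬a_2) forces a_2 = False.
  Clause (a_1 ∨ a_2) is falsified — contradiction.
Both cases fail, so the formula is unsatisfiable.

Unsatisfiable — no assignment works.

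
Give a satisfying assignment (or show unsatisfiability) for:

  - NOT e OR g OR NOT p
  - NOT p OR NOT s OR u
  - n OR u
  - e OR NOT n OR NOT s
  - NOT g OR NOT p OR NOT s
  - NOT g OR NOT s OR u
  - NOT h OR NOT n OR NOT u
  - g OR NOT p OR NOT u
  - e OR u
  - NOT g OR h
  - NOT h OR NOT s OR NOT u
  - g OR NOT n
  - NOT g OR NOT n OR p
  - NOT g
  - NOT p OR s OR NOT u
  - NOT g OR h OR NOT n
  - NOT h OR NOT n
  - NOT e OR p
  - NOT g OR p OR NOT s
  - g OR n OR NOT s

Unit clause (NOT g) forces g = False.
In (g OR NOT n) only NOT n is left, so n = False.
In (g OR n OR NOT s) only NOT s is left, so s = False.
In (n OR u) only u is left, so u = True.
In (g OR NOT p OR NOT u) only NOT p is left, so p = False.
In (NOT e OR p) only NOT e is left, so e = False.
Set h = True.
All clauses satisfied.

u = True, e = False, g = False, p = False, n = False, h = True, s = False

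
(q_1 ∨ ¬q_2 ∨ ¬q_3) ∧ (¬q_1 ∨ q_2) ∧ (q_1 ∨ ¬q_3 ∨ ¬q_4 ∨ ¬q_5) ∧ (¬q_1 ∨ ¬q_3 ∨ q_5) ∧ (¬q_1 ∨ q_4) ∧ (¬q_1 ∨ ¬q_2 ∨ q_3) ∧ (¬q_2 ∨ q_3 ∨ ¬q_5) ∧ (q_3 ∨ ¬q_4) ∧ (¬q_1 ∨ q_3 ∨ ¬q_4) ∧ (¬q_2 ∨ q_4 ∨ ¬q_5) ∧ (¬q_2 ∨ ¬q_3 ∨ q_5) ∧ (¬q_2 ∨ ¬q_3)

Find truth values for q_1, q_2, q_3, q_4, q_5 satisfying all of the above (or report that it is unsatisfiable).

q_1=F, q_2=F, q_3=T, q_4=F, q_5=T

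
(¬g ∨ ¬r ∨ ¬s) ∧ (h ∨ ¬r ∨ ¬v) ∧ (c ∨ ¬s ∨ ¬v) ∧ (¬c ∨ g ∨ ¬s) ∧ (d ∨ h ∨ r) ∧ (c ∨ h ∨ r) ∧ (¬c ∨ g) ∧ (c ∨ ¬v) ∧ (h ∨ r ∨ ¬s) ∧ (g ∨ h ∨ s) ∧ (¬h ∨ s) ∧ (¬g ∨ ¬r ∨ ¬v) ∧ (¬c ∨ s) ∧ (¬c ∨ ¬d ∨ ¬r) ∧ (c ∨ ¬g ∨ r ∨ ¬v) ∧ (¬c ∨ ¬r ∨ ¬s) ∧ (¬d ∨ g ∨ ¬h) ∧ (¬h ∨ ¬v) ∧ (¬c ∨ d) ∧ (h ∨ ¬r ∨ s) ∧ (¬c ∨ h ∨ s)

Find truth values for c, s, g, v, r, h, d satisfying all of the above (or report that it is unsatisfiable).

c: False, s: True, g: False, v: False, r: True, h: False, d: False

Set c = False.
  then (c ∨ ¬v) forces v = False.
Set s = True.
Set g = False.
Set r = True.
Set h = False.
Set d = False.
All clauses satisfied.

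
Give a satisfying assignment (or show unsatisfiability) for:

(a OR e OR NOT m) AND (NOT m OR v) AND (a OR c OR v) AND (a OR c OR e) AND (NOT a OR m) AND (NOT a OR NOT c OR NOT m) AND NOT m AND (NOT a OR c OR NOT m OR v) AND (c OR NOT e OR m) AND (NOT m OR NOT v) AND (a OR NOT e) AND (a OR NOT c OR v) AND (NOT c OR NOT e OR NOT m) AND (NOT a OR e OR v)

a=F, e=F, m=F, c=T, v=T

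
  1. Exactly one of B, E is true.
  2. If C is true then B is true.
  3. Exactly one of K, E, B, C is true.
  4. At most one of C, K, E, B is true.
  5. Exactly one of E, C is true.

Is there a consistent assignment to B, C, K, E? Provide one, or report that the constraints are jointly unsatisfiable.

B = False; C = False; K = False; E = True

  (1) {B, E}: 1 true — exactly one ✓
  (2) C=F ⇒ B: vacuous ✓
  (3) {K, E, B, C}: 1 true — exactly one ✓
  (4) {C, K, E, B}: 1 true — at most one ✓
  (5) {E, C}: 1 true — exactly one ✓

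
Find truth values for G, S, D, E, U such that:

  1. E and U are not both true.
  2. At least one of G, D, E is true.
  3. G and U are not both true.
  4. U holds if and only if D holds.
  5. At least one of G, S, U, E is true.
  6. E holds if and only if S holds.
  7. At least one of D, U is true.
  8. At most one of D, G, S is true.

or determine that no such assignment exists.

G = False, S = False, D = True, E = False, U = True

  (1) E=F, U=T — not both ✓
  (2) {G, D, E}: 1 true — at least one ✓
  (3) G=F, U=T — not both ✓
  (4) U=T, D=T — same ✓
  (5) {G, S, U, E}: 1 true — at least one ✓
  (6) E=F, S=F — same ✓
  (7) {D, U}: 2 true — at least one ✓
  (8) {D, G, S}: 1 true — at most one ✓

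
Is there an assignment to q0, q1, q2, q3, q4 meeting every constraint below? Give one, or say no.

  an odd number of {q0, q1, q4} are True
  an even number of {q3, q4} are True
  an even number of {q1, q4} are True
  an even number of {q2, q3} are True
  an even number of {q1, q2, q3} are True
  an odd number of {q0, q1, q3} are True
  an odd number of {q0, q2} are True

q0=T, q1=F, q2=F, q3=F, q4=F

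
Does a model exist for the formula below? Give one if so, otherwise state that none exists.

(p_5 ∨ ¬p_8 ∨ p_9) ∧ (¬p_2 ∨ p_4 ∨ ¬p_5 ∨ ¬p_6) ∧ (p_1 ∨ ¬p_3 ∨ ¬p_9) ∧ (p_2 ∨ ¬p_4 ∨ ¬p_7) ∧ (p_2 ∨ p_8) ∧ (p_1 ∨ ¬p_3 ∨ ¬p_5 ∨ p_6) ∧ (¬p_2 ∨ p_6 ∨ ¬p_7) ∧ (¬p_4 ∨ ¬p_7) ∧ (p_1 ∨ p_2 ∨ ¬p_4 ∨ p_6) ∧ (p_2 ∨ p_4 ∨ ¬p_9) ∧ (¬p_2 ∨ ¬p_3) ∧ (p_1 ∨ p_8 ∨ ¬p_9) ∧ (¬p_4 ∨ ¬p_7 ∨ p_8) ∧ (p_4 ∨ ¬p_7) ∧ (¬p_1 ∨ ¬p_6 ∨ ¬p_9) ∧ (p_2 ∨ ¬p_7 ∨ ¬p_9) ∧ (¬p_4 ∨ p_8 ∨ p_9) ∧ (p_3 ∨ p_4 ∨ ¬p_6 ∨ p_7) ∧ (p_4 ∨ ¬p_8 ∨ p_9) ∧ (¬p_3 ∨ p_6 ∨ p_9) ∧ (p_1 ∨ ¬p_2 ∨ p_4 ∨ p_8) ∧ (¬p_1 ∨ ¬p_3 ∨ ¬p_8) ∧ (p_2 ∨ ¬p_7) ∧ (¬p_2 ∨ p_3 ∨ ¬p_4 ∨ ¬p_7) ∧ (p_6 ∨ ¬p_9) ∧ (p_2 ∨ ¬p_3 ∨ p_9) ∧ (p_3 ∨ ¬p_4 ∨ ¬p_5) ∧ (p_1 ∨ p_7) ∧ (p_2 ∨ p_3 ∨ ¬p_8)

p_1 = True; p_2 = True; p_3 = False; p_4 = False; p_5 = True; p_6 = False; p_7 = False; p_8 = False; p_9 = False

Try p_1 = False:
  (p_1 ∨ p_7) forces p_7 = True.
  (¬p_4 ∨ ¬p_7) forces p_4 = False.
  clause (p_4 ∨ ¬p_7) is falsified — backtrack.
So p_1 = True.
Set p_2 = True.
  then (¬p_2 ∨ ¬p_3) forces p_3 = False.
Set p_4 = False.
  then (p_4 ∨ ¬p_7) forces p_7 = False.
  then (p_3 ∨ p_4 ∨ ¬p_6 ∨ p_7) forces p_6 = False.
  then (p_6 ∨ ¬p_9) forces p_9 = False.
  then (p_4 ∨ ¬p_8 ∨ p_9) forces p_8 = False.
Set p_5 = True.
All clauses satisfied.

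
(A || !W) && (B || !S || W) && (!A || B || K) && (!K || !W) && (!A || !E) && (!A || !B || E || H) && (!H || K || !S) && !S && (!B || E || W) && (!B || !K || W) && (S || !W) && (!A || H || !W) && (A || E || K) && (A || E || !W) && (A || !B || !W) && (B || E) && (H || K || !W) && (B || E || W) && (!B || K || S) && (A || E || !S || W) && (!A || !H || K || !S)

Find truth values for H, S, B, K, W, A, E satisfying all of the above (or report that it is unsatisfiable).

H: True, S: False, B: False, K: False, W: False, A: False, E: True

Unit clause (!S) forces S = False.
In (S || !W) only !W is left, so W = False.
Set H = True.
Try B = True:
  (!B || E || W) forces E = True.
  (!A || !E) forces A = False.
  (!B || !K || W) forces K = False.
  clause (!B || K || S) is falsified — backtrack.
So B = False.
  then (B || E) forces E = True.
  then (!A || !E) forces A = False.
Set K = False.
All clauses satisfied.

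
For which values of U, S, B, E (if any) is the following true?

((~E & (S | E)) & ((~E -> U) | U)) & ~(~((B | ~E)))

U: True, S: True, B: False, E: False

  (~E & (S | E)) & ((~E -> U) | U) = True
    ~E & (S | E) = True
      ~E = True
      S | E = True
    (~E -> U) | U = True
      ~E -> U = True
        ~E = True
  ~(~((B | ~E))) = True
    ~((B | ~E)) = False
      B | ~E = True
        ~E = True
Both conjuncts True, so the formula holds.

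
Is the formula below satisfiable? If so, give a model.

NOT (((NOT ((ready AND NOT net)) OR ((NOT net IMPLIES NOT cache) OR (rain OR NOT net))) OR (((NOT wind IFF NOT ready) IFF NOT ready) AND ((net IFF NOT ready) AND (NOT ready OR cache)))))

Unsatisfiable — no assignment works.

Case net = True: the formula becomes NOT ((True OR (((NOT wind IFF NOT ready) IFF NOT ready) AND (NOT ready AND (NOT ready OR cache))))) = False.
Case net = False: the formula becomes NOT ((True OR (((NOT wind IFF NOT ready) IFF NOT ready) AND (ready AND (NOT ready OR cache))))) = False.
Both cases fail — unsatisfiable.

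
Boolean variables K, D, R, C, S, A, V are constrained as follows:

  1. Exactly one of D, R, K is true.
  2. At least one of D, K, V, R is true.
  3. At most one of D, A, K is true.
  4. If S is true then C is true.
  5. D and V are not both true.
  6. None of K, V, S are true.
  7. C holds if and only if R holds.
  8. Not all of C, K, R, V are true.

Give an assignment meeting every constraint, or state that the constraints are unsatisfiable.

K = False, D = False, R = True, C = True, S = False, A = False, V = False

  (1) {D, R, K}: 1 true — exactly one ✓
  (2) {D, K, V, R}: 1 true — at least one ✓
  (3) {D, A, K}: 0 true — at most one ✓
  (4) S=F ⇒ C: vacuous ✓
  (5) D=F, V=F — not both ✓
  (6) {K, V, S}: 0 true — none ✓
  (7) C=T, R=T — same ✓
  (8) {C, K, R, V}: 2/4 true — not all ✓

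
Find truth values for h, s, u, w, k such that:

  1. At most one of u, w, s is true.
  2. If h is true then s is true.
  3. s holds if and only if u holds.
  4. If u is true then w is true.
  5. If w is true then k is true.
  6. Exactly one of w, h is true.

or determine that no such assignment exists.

h = False, s = False, u = False, w = True, k = True

  (1) {u, w, s}: 1 true — at most one ✓
  (2) h=F ⇒ s: vacuous ✓
  (3) s=F, u=F — same ✓
  (4) u=F ⇒ w: vacuous ✓
  (5) w=T ⇒ k: T ✓
  (6) {w, h}: 1 true — exactly one ✓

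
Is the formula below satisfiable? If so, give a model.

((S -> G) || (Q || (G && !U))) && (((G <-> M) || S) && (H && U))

Q = True; M = True; U = True; S = False; G = True; H = True

  (S -> G) || (Q || (G && !U)) = True
    S -> G = True
    Q || (G && !U) = True
      G && !U = False
        !U = False
  ((G <-> M) || S) && (H && U) = True
    (G <-> M) || S = True
      G <-> M = True
    H && U = True
Both conjuncts True, so the formula holds.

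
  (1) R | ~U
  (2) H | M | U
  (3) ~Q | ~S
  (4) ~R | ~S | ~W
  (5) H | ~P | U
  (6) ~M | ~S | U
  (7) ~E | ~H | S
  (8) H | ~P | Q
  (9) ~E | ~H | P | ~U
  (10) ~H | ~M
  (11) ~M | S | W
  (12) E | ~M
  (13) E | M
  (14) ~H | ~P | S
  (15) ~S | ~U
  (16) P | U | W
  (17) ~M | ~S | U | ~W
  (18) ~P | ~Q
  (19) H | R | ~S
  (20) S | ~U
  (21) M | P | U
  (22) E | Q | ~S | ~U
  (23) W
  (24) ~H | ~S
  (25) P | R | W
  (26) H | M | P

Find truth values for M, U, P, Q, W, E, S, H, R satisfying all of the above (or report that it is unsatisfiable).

Unit clause (W) forces W = True.
Set M = True.
  then (~H | ~M) forces H = False.
  then (E | ~M) forces E = True.
Try U = True:
  (R | ~U) forces R = True.
  (~R | ~S | ~W) forces S = False.
  clause (S | ~U) is falsified — backtrack.
So U = False.
  then (H | ~P | U) forces P = False.
  then (~M | ~S | U) forces S = False.
Set Q = True.
Set R = False.
All clauses satisfied.

M = True; U = False; P = False; Q = True; W = True; E = True; S = False; H = False; R = False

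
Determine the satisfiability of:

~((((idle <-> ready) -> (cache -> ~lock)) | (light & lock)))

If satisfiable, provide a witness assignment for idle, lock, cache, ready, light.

idle = False, lock = True, cache = True, ready = False, light = False

  ~((((idle <-> ready) -> (cache -> ~lock)) | (light & lock))) = True
    ((idle <-> ready) -> (cache -> ~lock)) | (light & lock) = False
      (idle <-> ready) -> (cache -> ~lock) = False
        idle <-> ready = True
        cache -> ~lock = False
          ~lock = False
      light & lock = False
The formula evaluates to True.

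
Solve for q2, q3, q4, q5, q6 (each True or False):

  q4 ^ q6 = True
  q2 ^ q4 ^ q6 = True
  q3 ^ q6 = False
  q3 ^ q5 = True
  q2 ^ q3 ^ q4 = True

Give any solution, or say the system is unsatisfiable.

q2: False; q3: True; q4: False; q5: False; q6: True

q4 ^ q6 = F ^ T = True ✓
q2 ^ q4 ^ q6 = F ^ F ^ T = True ✓
q3 ^ q6 = T ^ T = False ✓
q3 ^ q5 = T ^ F = True ✓
q2 ^ q3 ^ q4 = F ^ T ^ F = True ✓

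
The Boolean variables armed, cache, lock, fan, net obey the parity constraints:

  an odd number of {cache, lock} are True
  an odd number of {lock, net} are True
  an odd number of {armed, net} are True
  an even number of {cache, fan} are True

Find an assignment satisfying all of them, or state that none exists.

armed = True; cache = False; lock = True; fan = False; net = False

{cache, lock}: 1 true → odd ✓
{lock, net}: 1 true → odd ✓
{armed, net}: 1 true → odd ✓
{cache, fan}: 0 true → even ✓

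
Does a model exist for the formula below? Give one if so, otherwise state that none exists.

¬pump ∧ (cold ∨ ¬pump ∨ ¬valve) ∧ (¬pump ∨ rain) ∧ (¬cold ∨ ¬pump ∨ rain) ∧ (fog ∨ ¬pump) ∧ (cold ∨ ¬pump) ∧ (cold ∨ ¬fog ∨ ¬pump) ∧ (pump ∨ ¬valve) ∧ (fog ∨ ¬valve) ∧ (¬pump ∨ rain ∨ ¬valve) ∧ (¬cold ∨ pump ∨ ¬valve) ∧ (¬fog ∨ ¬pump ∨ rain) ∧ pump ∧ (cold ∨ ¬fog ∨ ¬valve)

Unsatisfiable — no assignment works.

Case pump = True:
  Clause (¬pump) is falsified — contradiction.
Case pump = False:
  Clause (pump) is falsified — contradiction.
Both cases fail, so the formula is unsatisfiable.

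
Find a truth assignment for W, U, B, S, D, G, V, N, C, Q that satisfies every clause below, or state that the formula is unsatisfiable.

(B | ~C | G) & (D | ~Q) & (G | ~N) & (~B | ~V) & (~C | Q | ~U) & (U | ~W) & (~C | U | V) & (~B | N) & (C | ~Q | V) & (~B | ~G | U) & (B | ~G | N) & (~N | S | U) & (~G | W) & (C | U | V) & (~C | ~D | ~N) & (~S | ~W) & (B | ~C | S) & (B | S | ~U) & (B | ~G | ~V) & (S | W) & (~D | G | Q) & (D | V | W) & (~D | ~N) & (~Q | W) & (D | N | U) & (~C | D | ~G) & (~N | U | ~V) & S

Unit clause (S) forces S = True.
In (~S | ~W) only ~W is left, so W = False.
In (~Q | W) only ~Q is left, so Q = False.
In (~G | W) only ~G is left, so G = False.
In (~D | G | Q) only ~D is left, so D = False.
In (D | V | W) only V is left, so V = True.
In (G | ~N) only ~N is left, so N = False.
In (~B | ~V) only ~B is left, so B = False.
In (D | N | U) only U is left, so U = True.
In (B | ~C | G) only ~C is left, so C = False.
All clauses satisfied.

W=F; U=T; B=F; S=T; D=F; G=F; V=T; N=F; C=F; Q=F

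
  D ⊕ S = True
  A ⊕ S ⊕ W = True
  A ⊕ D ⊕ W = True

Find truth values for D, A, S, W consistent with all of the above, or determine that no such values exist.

Adding constraints 1, 2, 3 mod 2: every variable appears an even number of times on the left, so the left side is 0.
But the right sides sum to 1 (mod 2). 0 ≠ 1 — the system is inconsistent.

Unsatisfiable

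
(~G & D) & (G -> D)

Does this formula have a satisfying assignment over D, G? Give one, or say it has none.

D: True, G: False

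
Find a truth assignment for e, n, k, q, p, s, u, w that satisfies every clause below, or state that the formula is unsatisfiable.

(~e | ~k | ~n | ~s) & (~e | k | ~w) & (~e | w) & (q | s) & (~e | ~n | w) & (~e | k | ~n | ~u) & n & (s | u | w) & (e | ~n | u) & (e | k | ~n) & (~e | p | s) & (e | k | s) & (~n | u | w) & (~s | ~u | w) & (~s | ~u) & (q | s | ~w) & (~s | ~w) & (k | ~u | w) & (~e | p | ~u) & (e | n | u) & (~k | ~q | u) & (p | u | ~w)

e=F, n=T, k=T, q=T, p=T, s=F, u=T, w=F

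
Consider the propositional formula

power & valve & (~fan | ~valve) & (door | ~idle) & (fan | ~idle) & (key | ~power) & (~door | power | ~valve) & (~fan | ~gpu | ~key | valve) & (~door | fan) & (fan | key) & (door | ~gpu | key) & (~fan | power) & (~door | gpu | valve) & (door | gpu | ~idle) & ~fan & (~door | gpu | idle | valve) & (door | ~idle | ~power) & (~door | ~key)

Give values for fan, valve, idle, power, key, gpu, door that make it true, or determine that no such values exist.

Unit clause (power) forces power = True.
Unit clause (valve) forces valve = True.
In (~fan | ~valve) only ~fan is left, so fan = False.
In (fan | ~idle) only ~idle is left, so idle = False.
In (key | ~power) only key is left, so key = True.
In (~door | fan) only ~door is left, so door = False.
Set gpu = False.
All clauses satisfied.

fan=F, valve=T, idle=F, power=T, key=T, gpu=F, door=F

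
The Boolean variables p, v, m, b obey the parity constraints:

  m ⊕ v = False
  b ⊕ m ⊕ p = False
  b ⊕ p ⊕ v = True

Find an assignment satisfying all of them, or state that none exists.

Adding constraints 1, 2, 3 mod 2: every variable appears an even number of times on the left, so the left side is 0.
But the right sides sum to 1 (mod 2). 0 ≠ 1 — the system is inconsistent.

Unsatisfiable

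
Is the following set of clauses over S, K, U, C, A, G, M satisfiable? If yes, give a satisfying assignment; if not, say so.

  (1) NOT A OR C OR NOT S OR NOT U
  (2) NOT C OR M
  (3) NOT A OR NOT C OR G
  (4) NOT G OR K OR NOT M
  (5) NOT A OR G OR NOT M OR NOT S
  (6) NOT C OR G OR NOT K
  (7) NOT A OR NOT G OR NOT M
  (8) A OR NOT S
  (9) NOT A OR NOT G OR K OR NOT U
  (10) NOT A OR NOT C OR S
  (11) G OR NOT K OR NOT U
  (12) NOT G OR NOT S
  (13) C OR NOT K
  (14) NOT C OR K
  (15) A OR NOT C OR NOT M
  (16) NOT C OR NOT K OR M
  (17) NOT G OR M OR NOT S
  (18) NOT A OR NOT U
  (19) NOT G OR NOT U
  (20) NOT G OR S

S = False, K = False, U = False, C = False, A = False, G = False, M = False

Set S = False.
  then (NOT G OR S) forces G = False.
Try K = True:
  (NOT C OR G OR NOT K) forces C = False.
  clause (C OR NOT K) is falsified — backtrack.
So K = False.
  then (NOT C OR K) forces C = False.
Set U = False.
Set A = False.
Set M = False.
All clauses satisfied.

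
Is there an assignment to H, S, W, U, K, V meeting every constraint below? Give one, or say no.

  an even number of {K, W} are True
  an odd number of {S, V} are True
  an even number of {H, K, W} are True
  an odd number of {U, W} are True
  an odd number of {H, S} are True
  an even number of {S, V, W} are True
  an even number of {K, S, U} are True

H = False, S = True, W = True, U = False, K = True, V = False

{K, W}: 2 true → even ✓
{S, V}: 1 true → odd ✓
{H, K, W}: 2 true → even ✓
{U, W}: 1 true → odd ✓
{H, S}: 1 true → odd ✓
{S, V, W}: 2 true → even ✓
{K, S, U}: 2 true → even ✓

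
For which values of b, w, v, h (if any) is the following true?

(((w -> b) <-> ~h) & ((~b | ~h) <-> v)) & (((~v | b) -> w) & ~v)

Case v = True: the conjunct ~v is False.
Case v = False: the formula simplifies to (((w -> b) <-> ~h) & ~((~b | ~h))) & w.
  b = True: simplifies to (~h & ~(~h)) & w.
    h = True: the conjunct ~h is False.
    h = False: the conjunct ~(~h) becomes ~(~False) = False.
  b = False: the conjunct ~((~b | ~h)) becomes ~((True | ~h)) = False.
Both cases fail — unsatisfiable.

Unsatisfiable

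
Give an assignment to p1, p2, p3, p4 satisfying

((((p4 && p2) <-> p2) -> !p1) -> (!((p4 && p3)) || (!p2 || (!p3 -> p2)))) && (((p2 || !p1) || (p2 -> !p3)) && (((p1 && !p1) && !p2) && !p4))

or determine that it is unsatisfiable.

The formula is unsatisfiable.

Case p1 = True: the conjunct !p1 is False.
Case p1 = False: the conjunct p1 is False.
Both cases fail — unsatisfiable.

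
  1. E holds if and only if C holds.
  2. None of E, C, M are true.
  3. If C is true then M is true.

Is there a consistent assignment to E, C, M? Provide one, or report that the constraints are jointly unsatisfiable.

E: False, C: False, M: False

  (1) E=F, C=F — same ✓
  (2) {E, C, M}: 0 true — none ✓
  (3) C=F ⇒ M: vacuous ✓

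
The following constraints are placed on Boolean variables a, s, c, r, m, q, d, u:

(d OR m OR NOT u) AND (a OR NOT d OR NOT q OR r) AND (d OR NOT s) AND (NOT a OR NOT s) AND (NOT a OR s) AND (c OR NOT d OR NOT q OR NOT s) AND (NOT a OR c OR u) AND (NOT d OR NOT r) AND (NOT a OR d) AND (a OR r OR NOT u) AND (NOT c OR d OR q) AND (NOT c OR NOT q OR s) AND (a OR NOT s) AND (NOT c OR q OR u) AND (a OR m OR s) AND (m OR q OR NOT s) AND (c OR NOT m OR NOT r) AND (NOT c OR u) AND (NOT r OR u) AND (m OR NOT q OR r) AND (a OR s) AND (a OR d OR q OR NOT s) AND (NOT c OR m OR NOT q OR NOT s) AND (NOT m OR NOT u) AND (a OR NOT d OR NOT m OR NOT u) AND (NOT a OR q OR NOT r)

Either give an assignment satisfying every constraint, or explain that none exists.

Case a = True:
  (NOT a OR NOT s) forces s = False.
  Clause (NOT a OR s) is falsified — contradiction.
Case a = False:
  (a OR NOT s) forces s = False.
  Clause (a OR s) is falsified — contradiction.
Both cases fail, so the formula is unsatisfiable.

The formula is unsatisfiable.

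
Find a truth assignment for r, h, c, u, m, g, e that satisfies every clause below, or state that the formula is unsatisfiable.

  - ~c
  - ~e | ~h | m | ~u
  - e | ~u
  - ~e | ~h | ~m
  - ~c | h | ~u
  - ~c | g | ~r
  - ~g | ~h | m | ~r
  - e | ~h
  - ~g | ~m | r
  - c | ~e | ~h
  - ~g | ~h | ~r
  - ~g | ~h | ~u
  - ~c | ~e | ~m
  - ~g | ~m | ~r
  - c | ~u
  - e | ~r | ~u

r: True, h: False, c: False, u: False, m: False, g: True, e: True

Unit clause (~c) forces c = False.
In (c | ~u) only ~u is left, so u = False.
Set r = True.
Try h = True:
  (e | ~h) forces e = True.
  clause (c | ~e | ~h) is falsified — backtrack.
So h = False.
Set m = False.
Set g = True.
Set e = True.
All clauses satisfied.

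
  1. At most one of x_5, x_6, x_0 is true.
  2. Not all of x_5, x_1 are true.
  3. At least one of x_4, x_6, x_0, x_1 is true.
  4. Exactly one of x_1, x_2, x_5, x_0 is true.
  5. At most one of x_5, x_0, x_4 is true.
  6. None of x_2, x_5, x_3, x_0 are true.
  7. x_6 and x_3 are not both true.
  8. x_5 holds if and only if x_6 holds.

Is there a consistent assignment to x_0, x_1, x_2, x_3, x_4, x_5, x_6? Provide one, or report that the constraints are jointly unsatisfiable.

x_0 = False; x_1 = True; x_2 = False; x_3 = False; x_4 = True; x_5 = False; x_6 = False

  (1) {x_5, x_6, x_0}: 0 true — at most one ✓
  (2) {x_5, x_1}: 1/2 true — not all ✓
  (3) {x_4, x_6, x_0, x_1}: 2 true — at least one ✓
  (4) {x_1, x_2, x_5, x_0}: 1 true — exactly one ✓
  (5) {x_5, x_0, x_4}: 1 true — at most one ✓
  (6) {x_2, x_5, x_3, x_0}: 0 true — none ✓
  (7) x_6=F, x_3=F — not both ✓
  (8) x_5=F, x_6=F — same ✓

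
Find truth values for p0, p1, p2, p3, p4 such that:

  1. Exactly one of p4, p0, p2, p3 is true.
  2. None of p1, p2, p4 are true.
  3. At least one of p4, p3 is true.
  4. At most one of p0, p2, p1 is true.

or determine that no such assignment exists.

p0 = False; p1 = False; p2 = False; p3 = True; p4 = False

  (1) {p4, p0, p2, p3}: 1 true — exactly one ✓
  (2) {p1, p2, p4}: 0 true — none ✓
  (3) {p4, p3}: 1 true — at least one ✓
  (4) {p0, p2, p1}: 0 true — at most one ✓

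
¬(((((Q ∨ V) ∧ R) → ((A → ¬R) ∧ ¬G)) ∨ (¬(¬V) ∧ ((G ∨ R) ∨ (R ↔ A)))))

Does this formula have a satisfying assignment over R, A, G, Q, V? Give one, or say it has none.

R: True, A: False, G: True, Q: True, V: False

  ¬(((((Q ∨ V) ∧ R) → ((A → ¬R) ∧ ¬G)) ∨ (¬(¬V) ∧ ((G ∨ R) ∨ (R ↔ A))))) = True
    (((Q ∨ V) ∧ R) → ((A → ¬R) ∧ ¬G)) ∨ (¬(¬V) ∧ ((G ∨ R) ∨ (R ↔ A))) = False
      ((Q ∨ V) ∧ R) → ((A → ¬R) ∧ ¬G) = False
        (Q ∨ V) ∧ R = True
          Q ∨ V = True
        (A → ¬R) ∧ ¬G = False
          A → ¬R = True
            ¬R = False
          ¬G = False
      ¬(¬V) ∧ ((G ∨ R) ∨ (R ↔ A)) = False
        ¬(¬V) = False
          ¬V = True
        (G ∨ R) ∨ (R ↔ A) = True
          G ∨ R = True
          R ↔ A = False
The formula evaluates to True.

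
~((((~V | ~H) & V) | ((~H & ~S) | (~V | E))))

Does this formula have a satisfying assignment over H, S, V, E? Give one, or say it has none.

H = True, S = False, V = True, E = False

  ~((((~V | ~H) & V) | ((~H & ~S) | (~V | E)))) = True
    ((~V | ~H) & V) | ((~H & ~S) | (~V | E)) = False
      (~V | ~H) & V = False
        ~V | ~H = False
          ~V = False
          ~H = False
      (~H & ~S) | (~V | E) = False
        ~H & ~S = False
          ~H = False
          ~S = True
        ~V | E = False
          ~V = False
The formula evaluates to True.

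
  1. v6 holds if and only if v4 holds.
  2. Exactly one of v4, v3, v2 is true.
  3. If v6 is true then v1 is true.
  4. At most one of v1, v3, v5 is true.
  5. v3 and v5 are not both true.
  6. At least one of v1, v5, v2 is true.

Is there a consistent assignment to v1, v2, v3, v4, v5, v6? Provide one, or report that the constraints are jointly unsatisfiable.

v1=F, v2=T, v3=F, v4=F, v5=T, v6=F

  (1) v6=F, v4=F — same ✓
  (2) {v4, v3, v2}: 1 true — exactly one ✓
  (3) v6=F ⇒ v1: vacuous ✓
  (4) {v1, v3, v5}: 1 true — at most one ✓
  (5) v3=F, v5=T — not both ✓
  (6) {v1, v5, v2}: 2 true — at least one ✓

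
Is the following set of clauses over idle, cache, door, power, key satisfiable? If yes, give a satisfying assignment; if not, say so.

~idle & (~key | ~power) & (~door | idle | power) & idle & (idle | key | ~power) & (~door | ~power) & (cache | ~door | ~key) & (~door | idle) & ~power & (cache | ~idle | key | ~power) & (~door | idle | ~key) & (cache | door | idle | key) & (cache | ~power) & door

No satisfying assignment exists.

Case idle = True:
  Clause (~idle) is falsified — contradiction.
Case idle = False:
  Clause (idle) is falsified — contradiction.
Both cases fail, so the formula is unsatisfiable.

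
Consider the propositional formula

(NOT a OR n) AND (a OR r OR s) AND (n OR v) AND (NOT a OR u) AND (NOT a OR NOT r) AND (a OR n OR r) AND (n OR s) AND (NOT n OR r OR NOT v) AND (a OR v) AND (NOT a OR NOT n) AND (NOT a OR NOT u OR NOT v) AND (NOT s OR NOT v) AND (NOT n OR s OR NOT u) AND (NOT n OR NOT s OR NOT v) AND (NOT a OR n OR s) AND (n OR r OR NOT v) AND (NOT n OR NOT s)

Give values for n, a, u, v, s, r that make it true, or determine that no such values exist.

n: True; a: False; u: False; v: True; s: False; r: True

Try n = False:
  (NOT a OR n) forces a = False.
  (n OR v) forces v = True.
  (a OR n OR r) forces r = True.
  (n OR s) forces s = True.
  clause (NOT s OR NOT v) is falsified — backtrack.
So n = True.
  then (NOT a OR NOT n) forces a = False.
  then (NOT n OR NOT s) forces s = False.
  then (a OR r OR s) forces r = True.
  then (a OR v) forces v = True.
  then (NOT n OR s OR NOT u) forces u = False.
All clauses satisfied.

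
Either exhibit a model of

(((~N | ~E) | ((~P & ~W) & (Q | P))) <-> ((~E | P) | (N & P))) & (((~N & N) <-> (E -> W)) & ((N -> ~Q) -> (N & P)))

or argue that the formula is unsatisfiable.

UNSATISFIABLE

Case N = True: the formula simplifies to ((~E | ((~P & ~W) & (Q | P))) <-> ((~E | P) | P)) & (~((E -> W)) & (~Q -> P)).
  E = True: simplifies to (((~P & ~W) & (Q | P)) <-> (P | P)) & (~W & (~Q -> P)).
    P = True: the conjunct ((~P & ~W) & (Q | P)) <-> (P | P) becomes (False & True) <-> (True | True) = False.
    P = False: simplifies to ~((~W & Q)) & (~W & Q).
      W = True: the conjunct ~W is False.
      W = False: simplifies to ~Q & Q.
        Q = True: the conjunct ~Q is False.
        Q = False: the conjunct Q is False.
  E = False: the conjunct ~((E -> W)) becomes ~((False -> W)) = False.
Case N = False: the conjunct (N -> ~Q) -> (N & P) becomes (False -> ~Q) -> (False & P) = False.
Both cases fail — unsatisfiable.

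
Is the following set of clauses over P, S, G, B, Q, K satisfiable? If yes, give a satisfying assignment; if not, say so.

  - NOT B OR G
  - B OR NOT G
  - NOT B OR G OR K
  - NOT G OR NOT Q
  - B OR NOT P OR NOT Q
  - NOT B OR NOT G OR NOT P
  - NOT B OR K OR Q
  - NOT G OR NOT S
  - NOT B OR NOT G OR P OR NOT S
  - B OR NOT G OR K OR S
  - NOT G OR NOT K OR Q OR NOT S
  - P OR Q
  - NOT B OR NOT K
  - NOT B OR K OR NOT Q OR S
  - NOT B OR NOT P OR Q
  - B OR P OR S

Set P = True.
Set S = False.
Try G = True:
  (B OR NOT G) forces B = True.
  clause (NOT B OR NOT G OR NOT P) is falsified — backtrack.
So G = False.
  then (NOT B OR G) forces B = False.
  then (B OR NOT P OR NOT Q) forces Q = False.
Set K = False.
All clauses satisfied.

P = True; S = False; G = False; B = False; Q = False; K = False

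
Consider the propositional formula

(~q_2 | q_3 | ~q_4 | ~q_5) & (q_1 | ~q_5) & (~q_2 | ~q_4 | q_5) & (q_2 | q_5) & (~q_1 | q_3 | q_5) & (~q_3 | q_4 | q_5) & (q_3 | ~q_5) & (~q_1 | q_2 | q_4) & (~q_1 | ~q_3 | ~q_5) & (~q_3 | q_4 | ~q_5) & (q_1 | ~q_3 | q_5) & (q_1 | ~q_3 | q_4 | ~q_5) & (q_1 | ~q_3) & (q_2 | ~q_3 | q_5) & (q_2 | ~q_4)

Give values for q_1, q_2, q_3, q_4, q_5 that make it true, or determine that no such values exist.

Set q_1 = False.
  then (q_1 | ~q_5) forces q_5 = False.
  then (q_2 | q_5) forces q_2 = True.
  then (q_1 | ~q_3 | q_5) forces q_3 = False.
  then (~q_2 | ~q_4 | q_5) forces q_4 = False.
All clauses satisfied.

q_1=F, q_2=T, q_3=F, q_4=F, q_5=F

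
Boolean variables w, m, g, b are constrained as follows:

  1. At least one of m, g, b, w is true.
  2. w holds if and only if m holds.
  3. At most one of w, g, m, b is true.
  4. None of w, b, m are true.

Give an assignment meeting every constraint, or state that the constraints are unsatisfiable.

w: False, m: False, g: True, b: False

  (1) {m, g, b, w}: 1 true — at least one ✓
  (2) w=F, m=F — same ✓
  (3) {w, g, m, b}: 1 true — at most one ✓
  (4) {w, b, m}: 0 true — none ✓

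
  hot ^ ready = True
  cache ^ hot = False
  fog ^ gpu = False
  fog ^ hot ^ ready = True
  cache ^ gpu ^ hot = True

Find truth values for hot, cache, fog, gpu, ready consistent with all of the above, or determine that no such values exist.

Adding constraints 1, 2, 3, 4, 5 mod 2: every variable appears an even number of times on the left, so the left side is 0.
But the right sides sum to 1 (mod 2). 0 ≠ 1 — the system is inconsistent.

Unsatisfiable — no assignment works.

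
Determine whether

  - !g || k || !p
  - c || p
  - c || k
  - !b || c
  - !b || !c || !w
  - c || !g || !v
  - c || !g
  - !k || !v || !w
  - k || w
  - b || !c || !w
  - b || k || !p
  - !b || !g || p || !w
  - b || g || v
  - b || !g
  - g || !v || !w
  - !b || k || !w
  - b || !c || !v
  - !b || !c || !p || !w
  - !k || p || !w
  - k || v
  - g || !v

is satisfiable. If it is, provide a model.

c=T; k=T; v=T; g=T; w=F; b=T; p=T

Set c = True.
Try k = False:
  (k || w) forces w = True.
  (!b || !c || !w) forces b = False.
  clause (b || !c || !w) is falsified — backtrack.
So k = True.
Set v = True.
  then (!k || !v || !w) forces w = False.
  then (b || !c || !v) forces b = True.
  then (g || !v) forces g = True.
Set p = True.
All clauses satisfied.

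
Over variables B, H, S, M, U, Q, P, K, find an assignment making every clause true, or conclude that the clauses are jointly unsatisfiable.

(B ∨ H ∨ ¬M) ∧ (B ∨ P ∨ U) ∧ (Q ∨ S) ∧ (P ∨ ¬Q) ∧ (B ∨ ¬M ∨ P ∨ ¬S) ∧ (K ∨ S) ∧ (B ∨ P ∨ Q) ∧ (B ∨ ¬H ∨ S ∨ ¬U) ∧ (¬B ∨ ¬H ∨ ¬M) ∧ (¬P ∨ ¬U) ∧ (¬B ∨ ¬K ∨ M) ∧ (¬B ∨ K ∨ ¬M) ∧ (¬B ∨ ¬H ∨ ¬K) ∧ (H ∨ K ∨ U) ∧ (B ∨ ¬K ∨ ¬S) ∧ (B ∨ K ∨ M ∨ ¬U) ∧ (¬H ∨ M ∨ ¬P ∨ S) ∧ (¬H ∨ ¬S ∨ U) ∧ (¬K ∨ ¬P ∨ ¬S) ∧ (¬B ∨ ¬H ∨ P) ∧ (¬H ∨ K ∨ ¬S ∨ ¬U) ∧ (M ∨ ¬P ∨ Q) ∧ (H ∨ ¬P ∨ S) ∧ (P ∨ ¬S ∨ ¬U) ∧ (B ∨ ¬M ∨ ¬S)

B=F, H=T, S=F, M=T, U=F, Q=T, P=T, K=T

Set B = False.
Set H = True.
Try S = True:
  (B ∨ ¬K ∨ ¬S) forces K = False.
  (¬H ∨ ¬S ∨ U) forces U = True.
  clause (¬H ∨ K ∨ ¬S ∨ ¬U) is falsified — backtrack.
So S = False.
  then (Q ∨ S) forces Q = True.
  then (P ∨ ¬Q) forces P = True.
  then (K ∨ S) forces K = True.
  then (B ∨ ¬H ∨ S ∨ ¬U) forces U = False.
  then (¬H ∨ M ∨ ¬P ∨ S) forces M = True.
All clauses satisfied.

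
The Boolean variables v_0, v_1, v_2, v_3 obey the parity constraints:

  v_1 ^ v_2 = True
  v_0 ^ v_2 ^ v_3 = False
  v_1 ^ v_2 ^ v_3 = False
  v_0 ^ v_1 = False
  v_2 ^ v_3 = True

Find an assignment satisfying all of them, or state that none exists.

v_0=T, v_1=T, v_2=F, v_3=T

v_1 ^ v_2 = T ^ F = True ✓
v_0 ^ v_2 ^ v_3 = T ^ F ^ T = False ✓
v_1 ^ v_2 ^ v_3 = T ^ F ^ T = False ✓
v_0 ^ v_1 = T ^ T = False ✓
v_2 ^ v_3 = F ^ T = True ✓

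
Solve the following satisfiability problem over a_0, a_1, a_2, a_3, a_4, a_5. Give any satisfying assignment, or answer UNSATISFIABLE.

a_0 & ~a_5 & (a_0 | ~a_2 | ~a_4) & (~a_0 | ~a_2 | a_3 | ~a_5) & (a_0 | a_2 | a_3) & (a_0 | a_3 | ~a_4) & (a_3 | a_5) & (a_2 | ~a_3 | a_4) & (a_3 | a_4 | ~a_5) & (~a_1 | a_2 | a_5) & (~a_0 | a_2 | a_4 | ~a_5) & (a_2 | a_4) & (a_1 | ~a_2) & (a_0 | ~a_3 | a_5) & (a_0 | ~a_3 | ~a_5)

a_0=T, a_1=F, a_2=F, a_3=T, a_4=T, a_5=F

Unit clause (a_0) forces a_0 = True.
Unit clause (~a_5) forces a_5 = False.
In (a_3 | a_5) only a_3 is left, so a_3 = True.
Set a_1 = False.
  then (a_1 | ~a_2) forces a_2 = False.
  then (a_2 | ~a_3 | a_4) forces a_4 = True.
All clauses satisfied.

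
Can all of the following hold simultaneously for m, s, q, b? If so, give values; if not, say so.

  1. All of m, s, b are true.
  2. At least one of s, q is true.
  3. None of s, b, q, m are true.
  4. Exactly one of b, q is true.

No satisfying assignment exists.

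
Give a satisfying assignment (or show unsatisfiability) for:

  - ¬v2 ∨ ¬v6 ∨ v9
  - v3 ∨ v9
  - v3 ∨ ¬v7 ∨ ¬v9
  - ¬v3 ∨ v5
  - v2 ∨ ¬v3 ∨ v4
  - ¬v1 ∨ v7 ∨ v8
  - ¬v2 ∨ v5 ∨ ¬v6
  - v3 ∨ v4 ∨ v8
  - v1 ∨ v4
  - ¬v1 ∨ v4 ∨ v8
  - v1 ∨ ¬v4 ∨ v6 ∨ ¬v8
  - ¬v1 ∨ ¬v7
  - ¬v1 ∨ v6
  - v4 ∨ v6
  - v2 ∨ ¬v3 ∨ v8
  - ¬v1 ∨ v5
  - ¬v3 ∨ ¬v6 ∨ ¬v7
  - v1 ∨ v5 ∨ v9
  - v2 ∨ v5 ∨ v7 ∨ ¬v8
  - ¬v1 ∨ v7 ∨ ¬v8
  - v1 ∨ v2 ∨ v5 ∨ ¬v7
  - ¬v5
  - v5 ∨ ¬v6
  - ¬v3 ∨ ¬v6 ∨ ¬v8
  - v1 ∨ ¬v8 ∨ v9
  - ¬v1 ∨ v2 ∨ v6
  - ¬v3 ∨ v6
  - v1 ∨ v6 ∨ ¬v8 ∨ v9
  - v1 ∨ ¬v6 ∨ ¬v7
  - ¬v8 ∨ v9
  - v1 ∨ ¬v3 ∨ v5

Unit clause (¬v5) forces v5 = False.
In (v5 ∨ ¬v6) only ¬v6 is left, so v6 = False.
In (¬v3 ∨ v6) only ¬v3 is left, so v3 = False.
In (v3 ∨ v9) only v9 is left, so v9 = True.
In (v3 ∨ ¬v7 ∨ ¬v9) only ¬v7 is left, so v7 = False.
In (¬v1 ∨ v6) only ¬v1 is left, so v1 = False.
In (v4 ∨ v6) only v4 is left, so v4 = True.
In (v1 ∨ ¬v4 ∨ v6 ∨ ¬v8) only ¬v8 is left, so v8 = False.
Set v2 = True.
All clauses satisfied.

v1: False, v2: True, v3: False, v4: True, v5: False, v6: False, v7: False, v8: False, v9: True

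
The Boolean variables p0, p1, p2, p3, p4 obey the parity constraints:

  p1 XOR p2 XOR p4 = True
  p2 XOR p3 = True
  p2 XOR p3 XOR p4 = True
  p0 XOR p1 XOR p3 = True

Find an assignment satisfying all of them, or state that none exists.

p0 = True; p1 = False; p2 = True; p3 = False; p4 = False

p1 XOR p2 XOR p4 = F XOR T XOR F = True ✓
p2 XOR p3 = T XOR F = True ✓
p2 XOR p3 XOR p4 = T XOR F XOR F = True ✓
p0 XOR p1 XOR p3 = T XOR F XOR F = True ✓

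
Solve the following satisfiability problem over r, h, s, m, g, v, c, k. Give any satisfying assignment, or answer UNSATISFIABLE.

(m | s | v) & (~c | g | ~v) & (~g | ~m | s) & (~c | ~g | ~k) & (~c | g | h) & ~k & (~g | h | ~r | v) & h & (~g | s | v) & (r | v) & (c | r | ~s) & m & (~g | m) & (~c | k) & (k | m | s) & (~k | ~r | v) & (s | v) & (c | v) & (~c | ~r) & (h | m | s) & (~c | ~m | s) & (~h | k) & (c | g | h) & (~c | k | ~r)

The formula is unsatisfiable.

Case h = True:
  (~k) forces k = False.
  Clause (~h | k) is falsified — contradiction.
Case h = False:
  Clause (h) is falsified — contradiction.
Both cases fail, so the formula is unsatisfiable.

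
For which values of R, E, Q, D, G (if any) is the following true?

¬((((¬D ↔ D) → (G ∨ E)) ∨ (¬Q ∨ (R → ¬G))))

The formula is unsatisfiable.

Case D = True: the formula becomes ¬((True ∨ (¬Q ∨ (R → ¬G)))) = False.
Case D = False: the formula becomes ¬((True ∨ (¬Q ∨ (R → ¬G)))) = False.
Both cases fail — unsatisfiable.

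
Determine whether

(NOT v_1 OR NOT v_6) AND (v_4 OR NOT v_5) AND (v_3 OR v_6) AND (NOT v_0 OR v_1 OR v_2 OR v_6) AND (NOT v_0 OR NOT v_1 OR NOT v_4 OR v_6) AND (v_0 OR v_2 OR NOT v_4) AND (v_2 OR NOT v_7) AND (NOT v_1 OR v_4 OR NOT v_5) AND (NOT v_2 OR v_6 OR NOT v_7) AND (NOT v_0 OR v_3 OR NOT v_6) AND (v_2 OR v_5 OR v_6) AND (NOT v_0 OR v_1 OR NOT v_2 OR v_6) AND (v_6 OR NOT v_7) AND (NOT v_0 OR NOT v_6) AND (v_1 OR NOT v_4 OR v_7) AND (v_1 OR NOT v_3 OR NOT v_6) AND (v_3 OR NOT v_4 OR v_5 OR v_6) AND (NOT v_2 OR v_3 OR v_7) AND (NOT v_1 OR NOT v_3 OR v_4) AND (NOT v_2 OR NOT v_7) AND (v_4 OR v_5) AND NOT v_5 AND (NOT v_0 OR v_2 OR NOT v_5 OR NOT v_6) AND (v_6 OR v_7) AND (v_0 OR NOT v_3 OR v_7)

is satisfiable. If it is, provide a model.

Case v_7 = True:
  (v_2 OR NOT v_7) forces v_2 = True.
  Clause (NOT v_2 OR NOT v_7) is falsified — contradiction.
Case v_7 = False:
  (NOT v_5) forces v_5 = False.
  (v_4 OR v_5) forces v_4 = True.
  (v_1 OR NOT v_4 OR v_7) forces v_1 = True.
  (NOT v_1 OR NOT v_6) forces v_6 = False.
  Clause (v_6 OR v_7) is falsified — contradiction.
Both cases fail, so the formula is unsatisfiable.

The formula is unsatisfiable.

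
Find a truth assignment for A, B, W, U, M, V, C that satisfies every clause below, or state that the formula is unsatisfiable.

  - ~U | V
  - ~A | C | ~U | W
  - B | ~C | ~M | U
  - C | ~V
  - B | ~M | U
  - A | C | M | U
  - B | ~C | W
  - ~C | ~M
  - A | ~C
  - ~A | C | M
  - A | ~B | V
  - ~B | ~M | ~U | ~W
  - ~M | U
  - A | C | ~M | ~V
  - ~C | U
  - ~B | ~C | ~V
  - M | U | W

Set A = True.
Set B = False.
Try W = False:
  (B | ~C | W) forces C = False.
  (~A | C | ~U | W) forces U = False.
  (C | ~V) forces V = False.
  (B | ~M | U) forces M = False.
  clause (~A | C | M) is falsified — backtrack.
So W = True.
Set U = True.
  then (~U | V) forces V = True.
  then (C | ~V) forces C = True.
  then (~C | ~M) forces M = False.
All clauses satisfied.

A=T, B=F, W=T, U=T, M=F, V=T, C=T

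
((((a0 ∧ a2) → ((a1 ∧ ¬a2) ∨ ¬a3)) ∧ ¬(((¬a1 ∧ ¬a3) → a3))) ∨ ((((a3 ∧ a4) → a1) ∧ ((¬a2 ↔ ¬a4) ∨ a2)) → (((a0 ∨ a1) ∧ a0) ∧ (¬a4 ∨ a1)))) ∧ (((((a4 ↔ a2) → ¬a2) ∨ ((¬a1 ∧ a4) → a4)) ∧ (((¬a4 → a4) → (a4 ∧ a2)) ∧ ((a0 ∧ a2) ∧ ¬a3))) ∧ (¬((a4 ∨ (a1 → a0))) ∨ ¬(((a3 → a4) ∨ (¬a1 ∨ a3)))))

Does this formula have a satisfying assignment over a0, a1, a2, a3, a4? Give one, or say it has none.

Unsatisfiable

Case a1 = True: the formula simplifies to (((¬a2 ↔ ¬a4) ∨ a2) → a0) ∧ ((((¬a4 → a4) → (a4 ∧ a2)) ∧ ((a0 ∧ a2) ∧ ¬a3)) ∧ (¬((a4 ∨ a0)) ∨ ¬(((a3 → a4) ∨ a3)))).
  a0 = True: simplifies to (((¬a4 → a4) → (a4 ∧ a2)) ∧ (a2 ∧ ¬a3)) ∧ ¬(((a3 → a4) ∨ a3)).
    a3 = True: the conjunct ¬a3 is False.
    a3 = False: the conjunct ¬(((a3 → a4) ∨ a3)) becomes ¬((True ∨ False)) = False.
  a0 = False: the conjunct a0 is False.
Case a1 = False: the conjunct ¬((a4 ∨ (a1 → a0))) ∨ ¬(((a3 → a4) ∨ (¬a1 ∨ a3))) becomes ¬True ∨ ¬True = False.
Both cases fail — unsatisfiable.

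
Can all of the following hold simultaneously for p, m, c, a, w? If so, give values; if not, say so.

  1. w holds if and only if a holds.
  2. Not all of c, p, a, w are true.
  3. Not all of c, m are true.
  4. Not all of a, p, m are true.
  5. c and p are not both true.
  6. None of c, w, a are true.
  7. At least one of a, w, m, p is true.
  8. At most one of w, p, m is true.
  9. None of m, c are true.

p = True, m = False, c = False, a = False, w = False

  (1) w=F, a=F — same ✓
  (2) {c, p, a, w}: 1/4 true — not all ✓
  (3) {c, m}: 0/2 true — not all ✓
  (4) {a, p, m}: 1/3 true — not all ✓
  (5) c=F, p=T — not both ✓
  (6) {c, w, a}: 0 true — none ✓
  (7) {a, w, m, p}: 1 true — at least one ✓
  (8) {w, p, m}: 1 true — at most one ✓
  (9) {m, c}: 0 true — none ✓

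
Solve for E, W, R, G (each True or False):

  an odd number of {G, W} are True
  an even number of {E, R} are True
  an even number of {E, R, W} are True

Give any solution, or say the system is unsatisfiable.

E: False, W: False, R: False, G: True

{G, W}: 1 true → odd ✓
{E, R}: 0 true → even ✓
{E, R, W}: 0 true → even ✓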